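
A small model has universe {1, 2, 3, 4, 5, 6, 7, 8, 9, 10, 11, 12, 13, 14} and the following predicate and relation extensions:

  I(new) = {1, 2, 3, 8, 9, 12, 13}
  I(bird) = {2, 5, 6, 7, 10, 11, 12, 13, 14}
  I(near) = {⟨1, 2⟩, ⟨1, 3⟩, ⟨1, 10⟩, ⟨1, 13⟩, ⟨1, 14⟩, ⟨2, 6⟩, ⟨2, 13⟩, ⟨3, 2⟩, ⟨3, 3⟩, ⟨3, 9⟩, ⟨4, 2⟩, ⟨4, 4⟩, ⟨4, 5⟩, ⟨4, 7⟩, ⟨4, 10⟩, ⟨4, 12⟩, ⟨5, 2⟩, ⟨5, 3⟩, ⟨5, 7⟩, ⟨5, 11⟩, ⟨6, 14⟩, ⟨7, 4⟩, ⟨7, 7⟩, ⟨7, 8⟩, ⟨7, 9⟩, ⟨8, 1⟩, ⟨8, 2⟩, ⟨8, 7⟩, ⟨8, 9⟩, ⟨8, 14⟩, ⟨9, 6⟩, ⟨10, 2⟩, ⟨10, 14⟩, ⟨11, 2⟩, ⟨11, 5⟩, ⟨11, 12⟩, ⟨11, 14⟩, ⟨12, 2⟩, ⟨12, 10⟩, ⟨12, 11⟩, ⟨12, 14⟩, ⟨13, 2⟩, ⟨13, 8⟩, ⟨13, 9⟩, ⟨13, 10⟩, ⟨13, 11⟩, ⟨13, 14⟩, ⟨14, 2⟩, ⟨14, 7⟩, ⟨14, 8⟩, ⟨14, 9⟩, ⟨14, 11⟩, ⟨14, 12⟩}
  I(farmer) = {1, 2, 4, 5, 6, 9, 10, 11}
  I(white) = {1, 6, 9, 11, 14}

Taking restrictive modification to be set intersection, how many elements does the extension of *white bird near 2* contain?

⟦near 2⟧ = {x : ⟨x, 2⟩ ∈ ⟦near⟧} = {1, 3, 4, 5, 8, 10, 11, 12, 13, 14}
⟦bird⟧ = {2, 5, 6, 7, 10, 11, 12, 13, 14}
… ∩ ⟦near 2⟧ = {2, 5, 6, 7, 10, 11, 12, 13, 14} ∩ {1, 3, 4, 5, 8, 10, 11, 12, 13, 14} = {5, 10, 11, 12, 13, 14}
… ∩ ⟦white⟧ = {5, 10, 11, 12, 13, 14} ∩ {1, 6, 9, 11, 14} = {11, 14}
⟦white bird near 2⟧ = {11, 14}, so the cardinality is 2.

2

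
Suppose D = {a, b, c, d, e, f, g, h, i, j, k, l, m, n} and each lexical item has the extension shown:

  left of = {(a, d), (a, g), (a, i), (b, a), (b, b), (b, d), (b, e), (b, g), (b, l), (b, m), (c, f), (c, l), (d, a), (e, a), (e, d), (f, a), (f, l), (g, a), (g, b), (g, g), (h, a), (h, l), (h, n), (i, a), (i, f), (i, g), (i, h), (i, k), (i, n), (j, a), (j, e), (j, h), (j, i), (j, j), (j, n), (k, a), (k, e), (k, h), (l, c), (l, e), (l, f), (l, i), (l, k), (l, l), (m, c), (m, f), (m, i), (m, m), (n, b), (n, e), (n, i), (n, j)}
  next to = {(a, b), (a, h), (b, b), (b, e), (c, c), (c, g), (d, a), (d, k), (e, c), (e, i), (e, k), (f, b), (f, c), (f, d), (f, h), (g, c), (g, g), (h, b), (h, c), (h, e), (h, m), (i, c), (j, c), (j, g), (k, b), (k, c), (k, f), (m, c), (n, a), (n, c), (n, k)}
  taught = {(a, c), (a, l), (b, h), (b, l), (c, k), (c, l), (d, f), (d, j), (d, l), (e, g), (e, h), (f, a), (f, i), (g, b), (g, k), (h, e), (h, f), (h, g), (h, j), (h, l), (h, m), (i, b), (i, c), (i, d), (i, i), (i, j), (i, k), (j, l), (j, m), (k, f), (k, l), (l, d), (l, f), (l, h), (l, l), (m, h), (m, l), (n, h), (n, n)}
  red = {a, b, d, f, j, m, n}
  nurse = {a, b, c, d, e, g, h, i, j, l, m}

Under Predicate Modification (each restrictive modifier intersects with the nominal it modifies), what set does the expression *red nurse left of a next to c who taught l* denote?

{j}

⟦left of a⟧ = {x : ⟨x, a⟩ ∈ ⟦left of⟧} = {b, d, e, f, g, h, i, j, k}
⟦next to c⟧ = {x : ⟨x, c⟩ ∈ ⟦next to⟧} = {c, e, f, g, h, i, j, k, m, n}
⟦who taught l⟧ = {x : ⟨x, l⟩ ∈ ⟦taught⟧} = {a, b, c, d, h, j, k, l, m}
⟦nurse⟧ = {a, b, c, d, e, g, h, i, j, l, m}
… ∩ ⟦left of a⟧ = {a, b, c, d, e, g, h, i, j, l, m} ∩ {b, d, e, f, g, h, i, j, k} = {b, d, e, g, h, i, j}
… ∩ ⟦next to c⟧ = {b, d, e, g, h, i, j} ∩ {c, e, f, g, h, i, j, k, m, n} = {e, g, h, i, j}
… ∩ ⟦who taught l⟧ = {e, g, h, i, j} ∩ {a, b, c, d, h, j, k, l, m} = {h, j}
… ∩ ⟦red⟧ = {h, j} ∩ {a, b, d, f, j, m, n} = {j}
So ⟦red nurse left of a next to c who taught l⟧ = {j}.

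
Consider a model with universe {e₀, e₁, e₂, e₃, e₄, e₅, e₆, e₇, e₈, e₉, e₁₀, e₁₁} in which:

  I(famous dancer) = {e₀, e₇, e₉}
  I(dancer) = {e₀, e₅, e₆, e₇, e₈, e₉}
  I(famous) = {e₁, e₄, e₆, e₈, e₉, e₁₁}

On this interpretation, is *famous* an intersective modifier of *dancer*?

no

⟦famous⟧ ∩ ⟦dancer⟧ = {e₁, e₄, e₆, e₈, e₉, e₁₁} ∩ {e₀, e₅, e₆, e₇, e₈, e₉} = {e₆, e₈, e₉}
Observed ⟦famous dancer⟧ = {e₀, e₇, e₉}.
These differ, so the modifier is not intersective in this model.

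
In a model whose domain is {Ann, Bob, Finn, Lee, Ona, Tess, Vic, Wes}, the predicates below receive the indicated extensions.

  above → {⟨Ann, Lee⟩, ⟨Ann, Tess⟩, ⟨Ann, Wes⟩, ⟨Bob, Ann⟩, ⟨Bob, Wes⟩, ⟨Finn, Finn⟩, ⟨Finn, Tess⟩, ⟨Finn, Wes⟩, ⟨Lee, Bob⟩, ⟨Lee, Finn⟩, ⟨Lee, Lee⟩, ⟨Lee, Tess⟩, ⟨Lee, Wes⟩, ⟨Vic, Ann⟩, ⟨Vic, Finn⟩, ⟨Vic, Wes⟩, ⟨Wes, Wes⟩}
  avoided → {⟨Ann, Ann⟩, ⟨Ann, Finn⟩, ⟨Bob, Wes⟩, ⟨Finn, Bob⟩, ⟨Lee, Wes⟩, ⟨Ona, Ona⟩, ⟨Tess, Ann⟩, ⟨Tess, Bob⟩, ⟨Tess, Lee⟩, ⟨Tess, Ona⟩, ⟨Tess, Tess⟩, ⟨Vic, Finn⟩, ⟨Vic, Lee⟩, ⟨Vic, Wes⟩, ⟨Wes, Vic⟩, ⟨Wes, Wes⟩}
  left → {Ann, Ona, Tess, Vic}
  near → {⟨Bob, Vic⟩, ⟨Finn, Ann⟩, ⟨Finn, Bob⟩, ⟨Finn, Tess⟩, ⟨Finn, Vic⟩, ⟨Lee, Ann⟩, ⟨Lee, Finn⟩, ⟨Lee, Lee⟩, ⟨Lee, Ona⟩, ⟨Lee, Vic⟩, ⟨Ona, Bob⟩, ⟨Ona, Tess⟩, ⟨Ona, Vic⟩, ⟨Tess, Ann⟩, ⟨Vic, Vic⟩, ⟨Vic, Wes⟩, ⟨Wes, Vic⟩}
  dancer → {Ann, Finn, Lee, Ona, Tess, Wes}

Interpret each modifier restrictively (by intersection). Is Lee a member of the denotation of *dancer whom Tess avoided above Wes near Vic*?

yes

⟦whom Tess avoided⟧ = {x : ⟨Tess, x⟩ ∈ ⟦avoided⟧} = {Ann, Bob, Lee, Ona, Tess}
⟦above Wes⟧ = {x : ⟨x, Wes⟩ ∈ ⟦above⟧} = {Ann, Bob, Finn, Lee, Vic, Wes}
⟦near Vic⟧ = {x : ⟨x, Vic⟩ ∈ ⟦near⟧} = {Bob, Finn, Lee, Ona, Vic, Wes}
⟦dancer⟧ = {Ann, Finn, Lee, Ona, Tess, Wes}
… ∩ ⟦whom Tess avoided⟧ = {Ann, Finn, Lee, Ona, Tess, Wes} ∩ {Ann, Bob, Lee, Ona, Tess} = {Ann, Lee, Ona, Tess}
… ∩ ⟦above Wes⟧ = {Ann, Lee, Ona, Tess} ∩ {Ann, Bob, Finn, Lee, Vic, Wes} = {Ann, Lee}
… ∩ ⟦near Vic⟧ = {Ann, Lee} ∩ {Bob, Finn, Lee, Ona, Vic, Wes} = {Lee}
⟦dancer whom Tess avoided above Wes near Vic⟧ = {Lee}; Lee ∈ this set.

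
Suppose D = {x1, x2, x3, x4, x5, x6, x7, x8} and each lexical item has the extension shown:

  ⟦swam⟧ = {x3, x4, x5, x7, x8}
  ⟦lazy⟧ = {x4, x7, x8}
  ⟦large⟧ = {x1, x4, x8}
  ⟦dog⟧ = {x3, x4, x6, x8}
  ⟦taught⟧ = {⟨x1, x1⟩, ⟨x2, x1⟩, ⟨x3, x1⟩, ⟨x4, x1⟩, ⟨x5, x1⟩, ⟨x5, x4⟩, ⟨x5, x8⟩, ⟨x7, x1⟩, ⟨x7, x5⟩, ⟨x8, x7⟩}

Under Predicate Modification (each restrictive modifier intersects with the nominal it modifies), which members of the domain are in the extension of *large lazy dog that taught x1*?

{x4}

⟦that taught x1⟧ = {x : ⟨x, x1⟩ ∈ ⟦taught⟧} = {x1, x2, x3, x4, x5, x7}
⟦dog⟧ = {x3, x4, x6, x8}
… ∩ ⟦that taught x1⟧ = {x3, x4, x6, x8} ∩ {x1, x2, x3, x4, x5, x7} = {x3, x4}
… ∩ ⟦large⟧ = {x3, x4} ∩ {x1, x4, x8} = {x4}
… ∩ ⟦lazy⟧ = {x4} ∩ {x4, x7, x8} = {x4}
So ⟦large lazy dog that taught x1⟧ = {x4}.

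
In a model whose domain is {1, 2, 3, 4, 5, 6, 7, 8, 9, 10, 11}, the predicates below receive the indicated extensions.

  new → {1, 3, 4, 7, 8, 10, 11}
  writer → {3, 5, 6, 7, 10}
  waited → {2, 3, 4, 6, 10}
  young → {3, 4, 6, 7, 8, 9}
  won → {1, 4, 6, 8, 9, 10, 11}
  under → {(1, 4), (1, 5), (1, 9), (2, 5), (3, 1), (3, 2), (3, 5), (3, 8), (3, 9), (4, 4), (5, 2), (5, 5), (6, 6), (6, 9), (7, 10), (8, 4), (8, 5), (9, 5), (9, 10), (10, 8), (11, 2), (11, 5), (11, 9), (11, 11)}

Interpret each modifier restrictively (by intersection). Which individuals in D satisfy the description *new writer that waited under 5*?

⟦that waited⟧ = ⟦waited⟧ = {2, 3, 4, 6, 10}
⟦under 5⟧ = {x : ⟨x, 5⟩ ∈ ⟦under⟧} = {1, 2, 3, 5, 8, 9, 11}
⟦writer⟧ = {3, 5, 6, 7, 10}
… ∩ ⟦that waited⟧ = {3, 5, 6, 7, 10} ∩ {2, 3, 4, 6, 10} = {3, 6, 10}
… ∩ ⟦under 5⟧ = {3, 6, 10} ∩ {1, 2, 3, 5, 8, 9, 11} = {3}
… ∩ ⟦new⟧ = {3} ∩ {1, 3, 4, 7, 8, 10, 11} = {3}
So ⟦new writer that waited under 5⟧ = {3}.

{3}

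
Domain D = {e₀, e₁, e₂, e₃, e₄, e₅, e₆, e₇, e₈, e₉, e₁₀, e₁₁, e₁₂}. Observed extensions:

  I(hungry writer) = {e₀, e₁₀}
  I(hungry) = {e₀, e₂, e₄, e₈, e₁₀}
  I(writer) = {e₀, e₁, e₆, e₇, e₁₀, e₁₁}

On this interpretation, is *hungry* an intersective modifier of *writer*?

yes

⟦hungry⟧ ∩ ⟦writer⟧ = {e₀, e₂, e₄, e₈, e₁₀} ∩ {e₀, e₁, e₆, e₇, e₁₀, e₁₁} = {e₀, e₁₀}
Observed ⟦hungry writer⟧ = {e₀, e₁₀}.
These coincide, so the modifier is intersective here.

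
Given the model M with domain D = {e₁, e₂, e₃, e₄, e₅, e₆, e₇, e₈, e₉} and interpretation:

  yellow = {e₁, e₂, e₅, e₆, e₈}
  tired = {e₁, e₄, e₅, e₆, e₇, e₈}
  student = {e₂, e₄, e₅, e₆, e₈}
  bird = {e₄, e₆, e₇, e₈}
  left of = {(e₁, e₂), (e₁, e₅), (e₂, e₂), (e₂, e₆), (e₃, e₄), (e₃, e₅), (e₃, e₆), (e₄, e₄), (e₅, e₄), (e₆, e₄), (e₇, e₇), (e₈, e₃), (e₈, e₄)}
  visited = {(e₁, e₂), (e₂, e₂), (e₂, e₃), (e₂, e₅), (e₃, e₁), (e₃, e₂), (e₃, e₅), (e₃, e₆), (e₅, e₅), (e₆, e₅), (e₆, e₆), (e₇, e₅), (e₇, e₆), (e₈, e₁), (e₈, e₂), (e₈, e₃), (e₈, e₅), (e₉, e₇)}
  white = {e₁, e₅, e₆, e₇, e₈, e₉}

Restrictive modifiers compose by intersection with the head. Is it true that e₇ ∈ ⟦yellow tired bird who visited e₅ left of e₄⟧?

⟦who visited e₅⟧ = {x : ⟨x, e₅⟩ ∈ ⟦visited⟧} = {e₂, e₃, e₅, e₆, e₇, e₈}
⟦left of e₄⟧ = {x : ⟨x, e₄⟩ ∈ ⟦left of⟧} = {e₃, e₄, e₅, e₆, e₈}
⟦bird⟧ = {e₄, e₆, e₇, e₈}
… ∩ ⟦who visited e₅⟧ = {e₄, e₆, e₇, e₈} ∩ {e₂, e₃, e₅, e₆, e₇, e₈} = {e₆, e₇, e₈}
… ∩ ⟦left of e₄⟧ = {e₆, e₇, e₈} ∩ {e₃, e₄, e₅, e₆, e₈} = {e₆, e₈}
… ∩ ⟦yellow⟧ = {e₆, e₈} ∩ {e₁, e₂, e₅, e₆, e₈} = {e₆, e₈}
… ∩ ⟦tired⟧ = {e₆, e₈} ∩ {e₁, e₄, e₅, e₆, e₇, e₈} = {e₆, e₈}
⟦yellow tired bird who visited e₅ left of e₄⟧ = {e₆, e₈}; e₇ ∉ this set.

no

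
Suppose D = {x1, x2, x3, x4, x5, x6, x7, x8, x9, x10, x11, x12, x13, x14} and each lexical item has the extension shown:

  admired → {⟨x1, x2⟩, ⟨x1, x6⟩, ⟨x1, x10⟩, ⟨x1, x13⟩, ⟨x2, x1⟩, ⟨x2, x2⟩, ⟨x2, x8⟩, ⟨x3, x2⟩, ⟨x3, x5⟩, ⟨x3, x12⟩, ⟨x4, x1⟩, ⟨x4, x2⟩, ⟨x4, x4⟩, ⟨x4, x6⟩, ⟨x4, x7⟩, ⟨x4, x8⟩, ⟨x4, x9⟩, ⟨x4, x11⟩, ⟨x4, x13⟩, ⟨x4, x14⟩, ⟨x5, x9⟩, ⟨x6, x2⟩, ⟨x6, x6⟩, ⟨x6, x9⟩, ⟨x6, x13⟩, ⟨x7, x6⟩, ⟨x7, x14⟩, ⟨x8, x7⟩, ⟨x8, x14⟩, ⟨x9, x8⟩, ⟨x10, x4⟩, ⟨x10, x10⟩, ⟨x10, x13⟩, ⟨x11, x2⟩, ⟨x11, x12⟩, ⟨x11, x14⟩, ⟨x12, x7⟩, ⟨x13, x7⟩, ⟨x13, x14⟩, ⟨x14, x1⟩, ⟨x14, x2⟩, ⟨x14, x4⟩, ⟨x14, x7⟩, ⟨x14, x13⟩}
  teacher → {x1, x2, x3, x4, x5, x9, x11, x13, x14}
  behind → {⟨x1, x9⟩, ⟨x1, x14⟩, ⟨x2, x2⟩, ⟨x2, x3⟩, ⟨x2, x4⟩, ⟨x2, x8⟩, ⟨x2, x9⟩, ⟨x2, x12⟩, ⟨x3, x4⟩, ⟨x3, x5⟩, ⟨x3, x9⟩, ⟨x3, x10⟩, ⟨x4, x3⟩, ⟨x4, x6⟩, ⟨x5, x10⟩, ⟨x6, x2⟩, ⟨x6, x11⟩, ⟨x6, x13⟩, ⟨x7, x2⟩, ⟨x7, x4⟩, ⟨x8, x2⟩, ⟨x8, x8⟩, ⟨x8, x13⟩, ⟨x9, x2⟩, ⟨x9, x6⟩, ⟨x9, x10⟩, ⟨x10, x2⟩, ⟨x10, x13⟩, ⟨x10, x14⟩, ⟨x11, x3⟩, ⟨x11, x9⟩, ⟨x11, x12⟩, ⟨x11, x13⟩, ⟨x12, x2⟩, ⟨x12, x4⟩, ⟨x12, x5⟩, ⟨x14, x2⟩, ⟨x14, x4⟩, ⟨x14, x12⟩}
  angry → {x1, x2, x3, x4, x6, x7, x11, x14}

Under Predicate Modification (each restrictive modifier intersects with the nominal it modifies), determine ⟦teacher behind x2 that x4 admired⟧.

⟦behind x2⟧ = {x : ⟨x, x2⟩ ∈ ⟦behind⟧} = {x2, x6, x7, x8, x9, x10, x12, x14}
⟦that x4 admired⟧ = {x : ⟨x4, x⟩ ∈ ⟦admired⟧} = {x1, x2, x4, x6, x7, x8, x9, x11, x13, x14}
⟦teacher⟧ = {x1, x2, x3, x4, x5, x9, x11, x13, x14}
… ∩ ⟦behind x2⟧ = {x1, x2, x3, x4, x5, x9, x11, x13, x14} ∩ {x2, x6, x7, x8, x9, x10, x12, x14} = {x2, x9, x14}
… ∩ ⟦that x4 admired⟧ = {x2, x9, x14} ∩ {x1, x2, x4, x6, x7, x8, x9, x11, x13, x14} = {x2, x9, x14}
So ⟦teacher behind x2 that x4 admired⟧ = {x2, x9, x14}.

{x2, x9, x14}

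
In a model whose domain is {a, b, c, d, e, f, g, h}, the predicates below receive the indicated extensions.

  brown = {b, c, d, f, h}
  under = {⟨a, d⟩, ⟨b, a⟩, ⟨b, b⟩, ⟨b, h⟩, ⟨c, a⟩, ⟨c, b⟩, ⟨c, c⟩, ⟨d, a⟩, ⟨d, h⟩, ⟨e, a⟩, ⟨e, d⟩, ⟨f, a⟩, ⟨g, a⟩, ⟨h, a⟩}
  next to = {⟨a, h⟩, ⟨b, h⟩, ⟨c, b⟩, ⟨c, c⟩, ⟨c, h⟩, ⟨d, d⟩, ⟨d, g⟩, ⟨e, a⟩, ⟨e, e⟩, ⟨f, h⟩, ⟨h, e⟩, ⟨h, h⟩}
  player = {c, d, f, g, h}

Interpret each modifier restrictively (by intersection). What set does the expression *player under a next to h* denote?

{c, f, h}

⟦under a⟧ = {x : ⟨x, a⟩ ∈ ⟦under⟧} = {b, c, d, e, f, g, h}
⟦next to h⟧ = {x : ⟨x, h⟩ ∈ ⟦next to⟧} = {a, b, c, f, h}
⟦player⟧ = {c, d, f, g, h}
… ∩ ⟦under a⟧ = {c, d, f, g, h} ∩ {b, c, d, e, f, g, h} = {c, d, f, g, h}
… ∩ ⟦next to h⟧ = {c, d, f, g, h} ∩ {a, b, c, f, h} = {c, f, h}
So ⟦player under a next to h⟧ = {c, f, h}.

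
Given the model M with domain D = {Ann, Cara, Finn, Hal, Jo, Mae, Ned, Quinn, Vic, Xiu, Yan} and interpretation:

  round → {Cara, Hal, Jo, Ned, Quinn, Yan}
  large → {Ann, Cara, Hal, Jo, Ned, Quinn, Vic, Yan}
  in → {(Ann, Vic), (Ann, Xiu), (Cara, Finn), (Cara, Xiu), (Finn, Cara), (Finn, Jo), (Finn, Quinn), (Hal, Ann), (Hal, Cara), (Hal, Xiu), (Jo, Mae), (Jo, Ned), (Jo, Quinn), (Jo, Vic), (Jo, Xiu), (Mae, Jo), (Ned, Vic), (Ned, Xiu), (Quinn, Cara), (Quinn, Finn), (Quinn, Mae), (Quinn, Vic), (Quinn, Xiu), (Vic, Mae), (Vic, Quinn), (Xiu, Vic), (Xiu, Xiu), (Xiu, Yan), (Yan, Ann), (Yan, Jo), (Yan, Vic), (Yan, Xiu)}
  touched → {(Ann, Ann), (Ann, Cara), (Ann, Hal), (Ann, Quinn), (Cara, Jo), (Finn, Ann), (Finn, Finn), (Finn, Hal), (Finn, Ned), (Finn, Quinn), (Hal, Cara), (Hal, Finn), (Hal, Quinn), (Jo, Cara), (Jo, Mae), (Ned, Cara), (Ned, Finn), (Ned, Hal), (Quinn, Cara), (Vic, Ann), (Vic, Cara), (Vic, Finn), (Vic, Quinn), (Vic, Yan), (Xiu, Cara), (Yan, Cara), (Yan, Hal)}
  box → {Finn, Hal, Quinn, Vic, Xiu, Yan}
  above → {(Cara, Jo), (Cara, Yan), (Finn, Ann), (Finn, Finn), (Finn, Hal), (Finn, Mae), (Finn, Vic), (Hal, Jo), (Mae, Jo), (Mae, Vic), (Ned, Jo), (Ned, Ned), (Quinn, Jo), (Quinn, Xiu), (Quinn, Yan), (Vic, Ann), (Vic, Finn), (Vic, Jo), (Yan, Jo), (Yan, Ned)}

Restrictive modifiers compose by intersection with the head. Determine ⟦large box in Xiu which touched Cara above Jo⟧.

{Hal, Quinn, Yan}

⟦in Xiu⟧ = {x : ⟨x, Xiu⟩ ∈ ⟦in⟧} = {Ann, Cara, Hal, Jo, Ned, Quinn, Xiu, Yan}
⟦which touched Cara⟧ = {x : ⟨x, Cara⟩ ∈ ⟦touched⟧} = {Ann, Hal, Jo, Ned, Quinn, Vic, Xiu, Yan}
⟦above Jo⟧ = {x : ⟨x, Jo⟩ ∈ ⟦above⟧} = {Cara, Hal, Mae, Ned, Quinn, Vic, Yan}
⟦box⟧ = {Finn, Hal, Quinn, Vic, Xiu, Yan}
… ∩ ⟦in Xiu⟧ = {Finn, Hal, Quinn, Vic, Xiu, Yan} ∩ {Ann, Cara, Hal, Jo, Ned, Quinn, Xiu, Yan} = {Hal, Quinn, Xiu, Yan}
… ∩ ⟦which touched Cara⟧ = {Hal, Quinn, Xiu, Yan} ∩ {Ann, Hal, Jo, Ned, Quinn, Vic, Xiu, Yan} = {Hal, Quinn, Xiu, Yan}
… ∩ ⟦above Jo⟧ = {Hal, Quinn, Xiu, Yan} ∩ {Cara, Hal, Mae, Ned, Quinn, Vic, Yan} = {Hal, Quinn, Yan}
… ∩ ⟦large⟧ = {Hal, Quinn, Yan} ∩ {Ann, Cara, Hal, Jo, Ned, Quinn, Vic, Yan} = {Hal, Quinn, Yan}
So ⟦large box in Xiu which touched Cara above Jo⟧ = {Hal, Quinn, Yan}.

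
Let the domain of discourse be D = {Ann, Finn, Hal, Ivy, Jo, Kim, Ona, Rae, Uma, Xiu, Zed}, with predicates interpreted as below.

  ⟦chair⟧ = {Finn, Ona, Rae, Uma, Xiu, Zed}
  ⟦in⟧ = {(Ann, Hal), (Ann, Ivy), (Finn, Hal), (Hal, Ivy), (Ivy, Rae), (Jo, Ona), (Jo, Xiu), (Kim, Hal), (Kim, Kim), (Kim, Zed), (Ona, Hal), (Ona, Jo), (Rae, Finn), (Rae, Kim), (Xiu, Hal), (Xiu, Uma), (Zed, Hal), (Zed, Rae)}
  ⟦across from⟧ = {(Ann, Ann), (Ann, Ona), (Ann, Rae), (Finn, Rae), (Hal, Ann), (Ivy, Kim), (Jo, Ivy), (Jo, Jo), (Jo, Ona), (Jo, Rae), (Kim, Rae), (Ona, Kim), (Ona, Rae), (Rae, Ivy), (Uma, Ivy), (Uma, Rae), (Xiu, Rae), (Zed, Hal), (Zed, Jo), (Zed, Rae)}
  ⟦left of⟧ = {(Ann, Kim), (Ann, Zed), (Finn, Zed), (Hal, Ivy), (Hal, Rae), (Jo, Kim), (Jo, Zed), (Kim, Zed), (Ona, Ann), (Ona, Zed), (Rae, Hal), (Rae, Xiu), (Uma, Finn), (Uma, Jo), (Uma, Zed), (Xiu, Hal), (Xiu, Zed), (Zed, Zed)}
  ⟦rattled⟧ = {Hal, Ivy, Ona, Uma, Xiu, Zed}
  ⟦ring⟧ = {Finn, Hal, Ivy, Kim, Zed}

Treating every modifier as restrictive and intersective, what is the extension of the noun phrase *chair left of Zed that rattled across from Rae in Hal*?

⟦left of Zed⟧ = {x : ⟨x, Zed⟩ ∈ ⟦left of⟧} = {Ann, Finn, Jo, Kim, Ona, Uma, Xiu, Zed}
⟦that rattled⟧ = ⟦rattled⟧ = {Hal, Ivy, Ona, Uma, Xiu, Zed}
⟦across from Rae⟧ = {x : ⟨x, Rae⟩ ∈ ⟦across from⟧} = {Ann, Finn, Jo, Kim, Ona, Uma, Xiu, Zed}
⟦in Hal⟧ = {x : ⟨x, Hal⟩ ∈ ⟦in⟧} = {Ann, Finn, Kim, Ona, Xiu, Zed}
⟦chair⟧ = {Finn, Ona, Rae, Uma, Xiu, Zed}
… ∩ ⟦left of Zed⟧ = {Finn, Ona, Rae, Uma, Xiu, Zed} ∩ {Ann, Finn, Jo, Kim, Ona, Uma, Xiu, Zed} = {Finn, Ona, Uma, Xiu, Zed}
… ∩ ⟦that rattled⟧ = {Finn, Ona, Uma, Xiu, Zed} ∩ {Hal, Ivy, Ona, Uma, Xiu, Zed} = {Ona, Uma, Xiu, Zed}
… ∩ ⟦across from Rae⟧ = {Ona, Uma, Xiu, Zed} ∩ {Ann, Finn, Jo, Kim, Ona, Uma, Xiu, Zed} = {Ona, Uma, Xiu, Zed}
… ∩ ⟦in Hal⟧ = {Ona, Uma, Xiu, Zed} ∩ {Ann, Finn, Kim, Ona, Xiu, Zed} = {Ona, Xiu, Zed}
So ⟦chair left of Zed that rattled across from Rae in Hal⟧ = {Ona, Xiu, Zed}.

{Ona, Xiu, Zed}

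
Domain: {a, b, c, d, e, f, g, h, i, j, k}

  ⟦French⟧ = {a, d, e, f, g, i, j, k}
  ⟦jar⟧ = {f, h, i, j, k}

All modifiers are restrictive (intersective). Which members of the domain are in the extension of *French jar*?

⟦jar⟧ = {f, h, i, j, k}
… ∩ ⟦French⟧ = {f, h, i, j, k} ∩ {a, d, e, f, g, i, j, k} = {f, i, j, k}
So ⟦French jar⟧ = {f, i, j, k}.

{f, i, j, k}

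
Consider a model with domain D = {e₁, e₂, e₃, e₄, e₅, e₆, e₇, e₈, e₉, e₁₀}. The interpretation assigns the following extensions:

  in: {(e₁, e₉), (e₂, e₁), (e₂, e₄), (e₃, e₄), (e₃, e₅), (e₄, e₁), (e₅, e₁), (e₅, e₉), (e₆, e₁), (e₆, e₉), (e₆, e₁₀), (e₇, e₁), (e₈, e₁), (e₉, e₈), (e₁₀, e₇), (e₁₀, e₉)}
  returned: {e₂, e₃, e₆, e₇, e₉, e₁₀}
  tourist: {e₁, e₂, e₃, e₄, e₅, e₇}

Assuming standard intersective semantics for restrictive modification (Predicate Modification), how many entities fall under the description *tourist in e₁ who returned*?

2

⟦in e₁⟧ = {x : ⟨x, e₁⟩ ∈ ⟦in⟧} = {e₂, e₄, e₅, e₆, e₇, e₈}
⟦who returned⟧ = ⟦returned⟧ = {e₂, e₃, e₆, e₇, e₉, e₁₀}
⟦tourist⟧ = {e₁, e₂, e₃, e₄, e₅, e₇}
… ∩ ⟦in e₁⟧ = {e₁, e₂, e₃, e₄, e₅, e₇} ∩ {e₂, e₄, e₅, e₆, e₇, e₈} = {e₂, e₄, e₅, e₇}
… ∩ ⟦who returned⟧ = {e₂, e₄, e₅, e₇} ∩ {e₂, e₃, e₆, e₇, e₉, e₁₀} = {e₂, e₇}
⟦tourist in e₁ who returned⟧ = {e₂, e₇}, so the cardinality is 2.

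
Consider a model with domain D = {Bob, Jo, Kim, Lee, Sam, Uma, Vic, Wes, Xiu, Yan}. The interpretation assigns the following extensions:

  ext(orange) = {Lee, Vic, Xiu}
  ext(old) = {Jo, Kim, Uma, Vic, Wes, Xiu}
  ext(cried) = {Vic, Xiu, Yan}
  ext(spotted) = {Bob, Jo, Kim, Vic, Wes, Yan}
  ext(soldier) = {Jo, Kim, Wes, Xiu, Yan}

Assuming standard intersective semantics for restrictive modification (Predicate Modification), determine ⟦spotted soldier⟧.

⟦soldier⟧ = {Jo, Kim, Wes, Xiu, Yan}
… ∩ ⟦spotted⟧ = {Jo, Kim, Wes, Xiu, Yan} ∩ {Bob, Jo, Kim, Vic, Wes, Yan} = {Jo, Kim, Wes, Yan}
So ⟦spotted soldier⟧ = {Jo, Kim, Wes, Yan}.

{Jo, Kim, Wes, Yan}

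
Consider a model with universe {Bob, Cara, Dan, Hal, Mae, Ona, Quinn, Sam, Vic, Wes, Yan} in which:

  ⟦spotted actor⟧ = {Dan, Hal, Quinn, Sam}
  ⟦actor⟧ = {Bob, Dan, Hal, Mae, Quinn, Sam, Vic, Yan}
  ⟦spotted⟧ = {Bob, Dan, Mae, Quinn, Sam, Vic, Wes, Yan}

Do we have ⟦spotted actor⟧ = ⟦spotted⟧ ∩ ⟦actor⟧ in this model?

⟦spotted⟧ ∩ ⟦actor⟧ = {Bob, Dan, Mae, Quinn, Sam, Vic, Wes, Yan} ∩ {Bob, Dan, Hal, Mae, Quinn, Sam, Vic, Yan} = {Bob, Dan, Mae, Quinn, Sam, Vic, Yan}
Observed ⟦spotted actor⟧ = {Dan, Hal, Quinn, Sam}.
These differ, so the modifier is not intersective in this model.

no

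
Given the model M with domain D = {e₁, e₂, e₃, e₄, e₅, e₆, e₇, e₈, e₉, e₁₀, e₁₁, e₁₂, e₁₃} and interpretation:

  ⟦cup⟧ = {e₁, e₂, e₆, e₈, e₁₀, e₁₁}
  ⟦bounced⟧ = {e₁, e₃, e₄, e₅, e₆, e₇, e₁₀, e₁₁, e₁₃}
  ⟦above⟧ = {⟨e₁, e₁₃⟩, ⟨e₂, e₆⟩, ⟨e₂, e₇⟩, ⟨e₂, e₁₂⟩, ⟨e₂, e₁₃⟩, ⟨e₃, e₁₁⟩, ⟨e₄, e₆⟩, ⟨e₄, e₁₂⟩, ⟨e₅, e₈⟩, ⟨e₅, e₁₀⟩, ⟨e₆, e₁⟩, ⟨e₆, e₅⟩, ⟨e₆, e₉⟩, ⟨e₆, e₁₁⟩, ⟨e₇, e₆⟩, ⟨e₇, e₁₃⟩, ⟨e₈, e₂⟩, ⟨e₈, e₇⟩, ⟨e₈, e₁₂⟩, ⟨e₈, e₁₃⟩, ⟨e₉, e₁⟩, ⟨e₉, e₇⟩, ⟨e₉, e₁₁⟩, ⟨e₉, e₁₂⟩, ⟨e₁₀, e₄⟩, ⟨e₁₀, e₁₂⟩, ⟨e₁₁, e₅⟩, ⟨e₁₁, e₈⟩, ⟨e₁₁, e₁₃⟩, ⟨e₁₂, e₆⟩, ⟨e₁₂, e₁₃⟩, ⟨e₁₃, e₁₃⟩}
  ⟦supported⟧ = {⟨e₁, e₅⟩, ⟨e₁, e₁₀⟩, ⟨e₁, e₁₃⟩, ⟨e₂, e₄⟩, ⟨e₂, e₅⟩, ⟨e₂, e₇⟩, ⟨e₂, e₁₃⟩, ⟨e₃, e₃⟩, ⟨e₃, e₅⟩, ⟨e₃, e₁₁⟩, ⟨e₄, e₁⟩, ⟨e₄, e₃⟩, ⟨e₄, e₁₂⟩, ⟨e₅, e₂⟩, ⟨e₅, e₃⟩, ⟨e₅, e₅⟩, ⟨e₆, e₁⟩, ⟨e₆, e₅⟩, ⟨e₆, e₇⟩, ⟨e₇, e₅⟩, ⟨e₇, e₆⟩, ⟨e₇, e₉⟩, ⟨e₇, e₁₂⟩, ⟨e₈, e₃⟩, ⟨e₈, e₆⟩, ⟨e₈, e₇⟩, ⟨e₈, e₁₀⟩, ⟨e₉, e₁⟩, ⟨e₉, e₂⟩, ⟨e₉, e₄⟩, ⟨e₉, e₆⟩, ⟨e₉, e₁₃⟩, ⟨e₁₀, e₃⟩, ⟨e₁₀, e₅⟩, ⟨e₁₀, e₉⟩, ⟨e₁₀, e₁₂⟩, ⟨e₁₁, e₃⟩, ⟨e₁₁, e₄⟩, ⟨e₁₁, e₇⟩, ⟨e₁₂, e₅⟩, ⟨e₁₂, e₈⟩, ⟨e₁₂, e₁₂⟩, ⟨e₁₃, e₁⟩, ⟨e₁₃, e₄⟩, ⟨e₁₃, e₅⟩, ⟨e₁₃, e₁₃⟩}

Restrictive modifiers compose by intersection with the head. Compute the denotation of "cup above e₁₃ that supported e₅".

{e₁, e₂}

⟦above e₁₃⟧ = {x : ⟨x, e₁₃⟩ ∈ ⟦above⟧} = {e₁, e₂, e₇, e₈, e₁₁, e₁₂, e₁₃}
⟦that supported e₅⟧ = {x : ⟨x, e₅⟩ ∈ ⟦supported⟧} = {e₁, e₂, e₃, e₅, e₆, e₇, e₁₀, e₁₂, e₁₃}
⟦cup⟧ = {e₁, e₂, e₆, e₈, e₁₀, e₁₁}
… ∩ ⟦above e₁₃⟧ = {e₁, e₂, e₆, e₈, e₁₀, e₁₁} ∩ {e₁, e₂, e₇, e₈, e₁₁, e₁₂, e₁₃} = {e₁, e₂, e₈, e₁₁}
… ∩ ⟦that supported e₅⟧ = {e₁, e₂, e₈, e₁₁} ∩ {e₁, e₂, e₃, e₅, e₆, e₇, e₁₀, e₁₂, e₁₃} = {e₁, e₂}
So ⟦cup above e₁₃ that supported e₅⟧ = {e₁, e₂}.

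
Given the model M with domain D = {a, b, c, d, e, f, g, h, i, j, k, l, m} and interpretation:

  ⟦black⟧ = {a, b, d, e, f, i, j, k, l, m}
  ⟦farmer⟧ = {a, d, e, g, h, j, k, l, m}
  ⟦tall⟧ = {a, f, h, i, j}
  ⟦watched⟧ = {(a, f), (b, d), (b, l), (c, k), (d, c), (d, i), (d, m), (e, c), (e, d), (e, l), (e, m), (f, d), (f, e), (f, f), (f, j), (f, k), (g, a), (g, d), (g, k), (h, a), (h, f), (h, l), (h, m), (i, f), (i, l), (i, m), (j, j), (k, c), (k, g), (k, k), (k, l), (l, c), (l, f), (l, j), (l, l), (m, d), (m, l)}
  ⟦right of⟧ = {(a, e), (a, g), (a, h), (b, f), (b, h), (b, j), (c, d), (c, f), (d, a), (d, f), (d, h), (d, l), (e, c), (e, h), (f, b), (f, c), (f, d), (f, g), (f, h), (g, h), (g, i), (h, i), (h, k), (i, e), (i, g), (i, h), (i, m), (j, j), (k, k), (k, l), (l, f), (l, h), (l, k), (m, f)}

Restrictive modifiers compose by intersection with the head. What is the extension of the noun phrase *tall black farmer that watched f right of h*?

⟦that watched f⟧ = {x : ⟨x, f⟩ ∈ ⟦watched⟧} = {a, f, h, i, l}
⟦right of h⟧ = {x : ⟨x, h⟩ ∈ ⟦right of⟧} = {a, b, d, e, f, g, i, l}
⟦farmer⟧ = {a, d, e, g, h, j, k, l, m}
… ∩ ⟦that watched f⟧ = {a, d, e, g, h, j, k, l, m} ∩ {a, f, h, i, l} = {a, h, l}
… ∩ ⟦right of h⟧ = {a, h, l} ∩ {a, b, d, e, f, g, i, l} = {a, l}
… ∩ ⟦tall⟧ = {a, l} ∩ {a, f, h, i, j} = {a}
… ∩ ⟦black⟧ = {a} ∩ {a, b, d, e, f, i, j, k, l, m} = {a}
So ⟦tall black farmer that watched f right of h⟧ = {a}.

{a}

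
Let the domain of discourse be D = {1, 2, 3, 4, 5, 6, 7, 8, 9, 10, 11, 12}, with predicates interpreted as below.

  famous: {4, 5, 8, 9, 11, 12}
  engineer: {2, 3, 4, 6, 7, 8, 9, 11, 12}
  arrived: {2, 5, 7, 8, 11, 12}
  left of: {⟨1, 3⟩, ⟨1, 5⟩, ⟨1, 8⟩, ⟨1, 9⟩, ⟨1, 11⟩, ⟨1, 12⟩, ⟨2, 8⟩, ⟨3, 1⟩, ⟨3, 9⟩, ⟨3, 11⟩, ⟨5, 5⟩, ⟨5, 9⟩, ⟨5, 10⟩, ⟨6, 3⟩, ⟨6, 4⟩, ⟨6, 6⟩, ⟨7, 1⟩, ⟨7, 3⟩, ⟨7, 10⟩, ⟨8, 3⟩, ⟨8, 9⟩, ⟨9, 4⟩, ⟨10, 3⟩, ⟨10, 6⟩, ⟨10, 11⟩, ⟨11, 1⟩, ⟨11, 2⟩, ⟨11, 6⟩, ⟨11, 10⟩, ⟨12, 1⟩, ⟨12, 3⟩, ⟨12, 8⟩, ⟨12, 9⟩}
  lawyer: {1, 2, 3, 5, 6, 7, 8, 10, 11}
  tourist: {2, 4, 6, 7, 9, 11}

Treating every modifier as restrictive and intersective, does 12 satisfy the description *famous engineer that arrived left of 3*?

⟦that arrived⟧ = ⟦arrived⟧ = {2, 5, 7, 8, 11, 12}
⟦left of 3⟧ = {x : ⟨x, 3⟩ ∈ ⟦left of⟧} = {1, 6, 7, 8, 10, 12}
⟦engineer⟧ = {2, 3, 4, 6, 7, 8, 9, 11, 12}
… ∩ ⟦that arrived⟧ = {2, 3, 4, 6, 7, 8, 9, 11, 12} ∩ {2, 5, 7, 8, 11, 12} = {2, 7, 8, 11, 12}
… ∩ ⟦left of 3⟧ = {2, 7, 8, 11, 12} ∩ {1, 6, 7, 8, 10, 12} = {7, 8, 12}
… ∩ ⟦famous⟧ = {7, 8, 12} ∩ {4, 5, 8, 9, 11, 12} = {8, 12}
⟦famous engineer that arrived left of 3⟧ = {8, 12}; 12 ∈ this set.

yes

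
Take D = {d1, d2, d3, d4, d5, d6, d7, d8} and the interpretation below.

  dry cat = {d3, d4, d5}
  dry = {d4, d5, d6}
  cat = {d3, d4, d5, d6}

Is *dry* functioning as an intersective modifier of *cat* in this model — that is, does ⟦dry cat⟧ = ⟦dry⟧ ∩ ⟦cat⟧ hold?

⟦dry⟧ ∩ ⟦cat⟧ = {d4, d5, d6} ∩ {d3, d4, d5, d6} = {d4, d5, d6}
Observed ⟦dry cat⟧ = {d3, d4, d5}.
These differ, so the modifier is not intersective in this model.

no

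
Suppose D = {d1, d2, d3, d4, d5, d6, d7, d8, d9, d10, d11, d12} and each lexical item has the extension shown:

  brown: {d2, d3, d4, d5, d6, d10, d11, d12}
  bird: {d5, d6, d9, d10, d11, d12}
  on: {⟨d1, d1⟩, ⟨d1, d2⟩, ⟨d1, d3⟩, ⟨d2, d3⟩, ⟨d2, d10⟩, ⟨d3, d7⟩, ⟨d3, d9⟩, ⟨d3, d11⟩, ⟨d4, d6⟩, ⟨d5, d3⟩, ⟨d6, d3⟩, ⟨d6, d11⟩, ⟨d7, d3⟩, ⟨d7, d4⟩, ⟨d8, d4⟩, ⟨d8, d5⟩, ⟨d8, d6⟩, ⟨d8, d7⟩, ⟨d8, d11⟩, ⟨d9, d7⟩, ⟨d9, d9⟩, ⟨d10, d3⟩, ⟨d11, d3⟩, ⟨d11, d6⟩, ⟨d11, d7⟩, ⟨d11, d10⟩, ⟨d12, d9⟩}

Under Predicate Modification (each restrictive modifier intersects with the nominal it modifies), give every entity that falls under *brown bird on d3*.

{d5, d6, d10, d11}

⟦on d3⟧ = {x : ⟨x, d3⟩ ∈ ⟦on⟧} = {d1, d2, d5, d6, d7, d10, d11}
⟦bird⟧ = {d5, d6, d9, d10, d11, d12}
… ∩ ⟦on d3⟧ = {d5, d6, d9, d10, d11, d12} ∩ {d1, d2, d5, d6, d7, d10, d11} = {d5, d6, d10, d11}
… ∩ ⟦brown⟧ = {d5, d6, d10, d11} ∩ {d2, d3, d4, d5, d6, d10, d11, d12} = {d5, d6, d10, d11}
So ⟦brown bird on d3⟧ = {d5, d6, d10, d11}.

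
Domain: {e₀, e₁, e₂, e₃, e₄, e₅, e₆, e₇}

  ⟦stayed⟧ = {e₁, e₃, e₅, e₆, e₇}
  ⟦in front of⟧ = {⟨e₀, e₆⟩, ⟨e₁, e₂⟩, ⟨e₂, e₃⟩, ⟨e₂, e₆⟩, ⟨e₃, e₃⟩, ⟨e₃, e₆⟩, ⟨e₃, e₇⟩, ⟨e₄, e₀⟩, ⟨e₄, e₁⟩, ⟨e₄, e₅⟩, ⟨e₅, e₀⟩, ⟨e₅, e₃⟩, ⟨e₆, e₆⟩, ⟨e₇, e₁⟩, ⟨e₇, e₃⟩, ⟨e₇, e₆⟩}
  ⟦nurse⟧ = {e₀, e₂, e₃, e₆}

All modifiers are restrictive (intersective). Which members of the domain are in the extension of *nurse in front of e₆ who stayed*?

{e₃, e₆}

⟦in front of e₆⟧ = {x : ⟨x, e₆⟩ ∈ ⟦in front of⟧} = {e₀, e₂, e₃, e₆, e₇}
⟦who stayed⟧ = ⟦stayed⟧ = {e₁, e₃, e₅, e₆, e₇}
⟦nurse⟧ = {e₀, e₂, e₃, e₆}
… ∩ ⟦in front of e₆⟧ = {e₀, e₂, e₃, e₆} ∩ {e₀, e₂, e₃, e₆, e₇} = {e₀, e₂, e₃, e₆}
… ∩ ⟦who stayed⟧ = {e₀, e₂, e₃, e₆} ∩ {e₁, e₃, e₅, e₆, e₇} = {e₃, e₆}
So ⟦nurse in front of e₆ who stayed⟧ = {e₃, e₆}.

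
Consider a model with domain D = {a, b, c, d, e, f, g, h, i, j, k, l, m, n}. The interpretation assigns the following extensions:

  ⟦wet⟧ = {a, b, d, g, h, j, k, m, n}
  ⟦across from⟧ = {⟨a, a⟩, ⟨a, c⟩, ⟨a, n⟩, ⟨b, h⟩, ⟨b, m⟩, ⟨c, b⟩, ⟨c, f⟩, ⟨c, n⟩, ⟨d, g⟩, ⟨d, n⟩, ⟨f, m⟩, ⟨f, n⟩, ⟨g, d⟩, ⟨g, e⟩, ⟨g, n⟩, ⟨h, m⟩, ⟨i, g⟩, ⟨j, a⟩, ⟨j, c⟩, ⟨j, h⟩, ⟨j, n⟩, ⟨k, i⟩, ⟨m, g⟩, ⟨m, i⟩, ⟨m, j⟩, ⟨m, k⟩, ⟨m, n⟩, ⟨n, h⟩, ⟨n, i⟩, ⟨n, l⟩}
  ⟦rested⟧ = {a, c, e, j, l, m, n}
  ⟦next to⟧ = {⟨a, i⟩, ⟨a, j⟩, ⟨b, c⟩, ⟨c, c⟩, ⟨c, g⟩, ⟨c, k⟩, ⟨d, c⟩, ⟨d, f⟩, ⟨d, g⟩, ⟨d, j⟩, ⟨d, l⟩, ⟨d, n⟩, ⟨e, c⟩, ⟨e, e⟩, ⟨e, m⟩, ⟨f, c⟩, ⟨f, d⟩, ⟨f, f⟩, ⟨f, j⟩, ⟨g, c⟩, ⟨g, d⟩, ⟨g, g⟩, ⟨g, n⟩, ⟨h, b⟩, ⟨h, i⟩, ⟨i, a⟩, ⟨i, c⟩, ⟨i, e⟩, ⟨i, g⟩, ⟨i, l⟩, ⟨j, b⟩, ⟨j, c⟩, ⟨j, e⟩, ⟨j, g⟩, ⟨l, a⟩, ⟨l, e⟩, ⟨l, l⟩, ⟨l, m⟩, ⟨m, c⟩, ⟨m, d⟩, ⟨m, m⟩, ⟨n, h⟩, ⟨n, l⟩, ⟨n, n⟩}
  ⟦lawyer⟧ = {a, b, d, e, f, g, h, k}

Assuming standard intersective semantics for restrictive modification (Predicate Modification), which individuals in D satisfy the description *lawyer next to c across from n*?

⟦next to c⟧ = {x : ⟨x, c⟩ ∈ ⟦next to⟧} = {b, c, d, e, f, g, i, j, m}
⟦across from n⟧ = {x : ⟨x, n⟩ ∈ ⟦across from⟧} = {a, c, d, f, g, j, m}
⟦lawyer⟧ = {a, b, d, e, f, g, h, k}
… ∩ ⟦next to c⟧ = {a, b, d, e, f, g, h, k} ∩ {b, c, d, e, f, g, i, j, m} = {b, d, e, f, g}
… ∩ ⟦across from n⟧ = {b, d, e, f, g} ∩ {a, c, d, f, g, j, m} = {d, f, g}
So ⟦lawyer next to c across from n⟧ = {d, f, g}.

{d, f, g}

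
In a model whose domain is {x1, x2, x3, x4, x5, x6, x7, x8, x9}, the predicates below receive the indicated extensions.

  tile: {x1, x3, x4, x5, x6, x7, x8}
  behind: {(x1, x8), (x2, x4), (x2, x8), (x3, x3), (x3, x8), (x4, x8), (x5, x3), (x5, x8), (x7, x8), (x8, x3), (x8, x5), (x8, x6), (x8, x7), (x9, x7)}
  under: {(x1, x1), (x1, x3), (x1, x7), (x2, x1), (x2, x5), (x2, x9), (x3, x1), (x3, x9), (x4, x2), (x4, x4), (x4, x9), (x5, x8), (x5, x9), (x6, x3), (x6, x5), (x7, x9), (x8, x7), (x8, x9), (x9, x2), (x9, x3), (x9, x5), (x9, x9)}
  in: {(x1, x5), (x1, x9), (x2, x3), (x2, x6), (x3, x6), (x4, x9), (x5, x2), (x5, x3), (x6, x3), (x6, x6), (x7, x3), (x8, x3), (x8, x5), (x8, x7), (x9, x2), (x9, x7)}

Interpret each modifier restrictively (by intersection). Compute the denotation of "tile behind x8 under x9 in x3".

{x5, x7}

⟦behind x8⟧ = {x : ⟨x, x8⟩ ∈ ⟦behind⟧} = {x1, x2, x3, x4, x5, x7}
⟦under x9⟧ = {x : ⟨x, x9⟩ ∈ ⟦under⟧} = {x2, x3, x4, x5, x7, x8, x9}
⟦in x3⟧ = {x : ⟨x, x3⟩ ∈ ⟦in⟧} = {x2, x5, x6, x7, x8}
⟦tile⟧ = {x1, x3, x4, x5, x6, x7, x8}
… ∩ ⟦behind x8⟧ = {x1, x3, x4, x5, x6, x7, x8} ∩ {x1, x2, x3, x4, x5, x7} = {x1, x3, x4, x5, x7}
… ∩ ⟦under x9⟧ = {x1, x3, x4, x5, x7} ∩ {x2, x3, x4, x5, x7, x8, x9} = {x3, x4, x5, x7}
… ∩ ⟦in x3⟧ = {x3, x4, x5, x7} ∩ {x2, x5, x6, x7, x8} = {x5, x7}
So ⟦tile behind x8 under x9 in x3⟧ = {x5, x7}.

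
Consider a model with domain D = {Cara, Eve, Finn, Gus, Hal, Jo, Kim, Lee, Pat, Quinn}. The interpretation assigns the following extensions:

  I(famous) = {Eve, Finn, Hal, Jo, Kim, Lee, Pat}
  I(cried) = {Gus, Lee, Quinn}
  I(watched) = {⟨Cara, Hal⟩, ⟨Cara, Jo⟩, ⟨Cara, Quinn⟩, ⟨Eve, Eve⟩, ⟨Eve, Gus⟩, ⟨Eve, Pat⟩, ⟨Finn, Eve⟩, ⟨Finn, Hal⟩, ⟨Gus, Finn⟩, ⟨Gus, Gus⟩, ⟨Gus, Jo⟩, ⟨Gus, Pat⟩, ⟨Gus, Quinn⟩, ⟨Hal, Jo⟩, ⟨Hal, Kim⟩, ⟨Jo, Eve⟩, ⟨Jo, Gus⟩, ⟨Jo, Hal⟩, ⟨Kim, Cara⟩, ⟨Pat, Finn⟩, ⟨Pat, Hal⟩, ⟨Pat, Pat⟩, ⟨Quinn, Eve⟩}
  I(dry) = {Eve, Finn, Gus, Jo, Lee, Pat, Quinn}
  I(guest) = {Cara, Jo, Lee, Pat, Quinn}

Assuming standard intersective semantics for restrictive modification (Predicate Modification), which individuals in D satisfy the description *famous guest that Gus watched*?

⟦that Gus watched⟧ = {x : ⟨Gus, x⟩ ∈ ⟦watched⟧} = {Finn, Gus, Jo, Pat, Quinn}
⟦guest⟧ = {Cara, Jo, Lee, Pat, Quinn}
… ∩ ⟦that Gus watched⟧ = {Cara, Jo, Lee, Pat, Quinn} ∩ {Finn, Gus, Jo, Pat, Quinn} = {Jo, Pat, Quinn}
… ∩ ⟦famous⟧ = {Jo, Pat, Quinn} ∩ {Eve, Finn, Hal, Jo, Kim, Lee, Pat} = {Jo, Pat}
So ⟦famous guest that Gus watched⟧ = {Jo, Pat}.

{Jo, Pat}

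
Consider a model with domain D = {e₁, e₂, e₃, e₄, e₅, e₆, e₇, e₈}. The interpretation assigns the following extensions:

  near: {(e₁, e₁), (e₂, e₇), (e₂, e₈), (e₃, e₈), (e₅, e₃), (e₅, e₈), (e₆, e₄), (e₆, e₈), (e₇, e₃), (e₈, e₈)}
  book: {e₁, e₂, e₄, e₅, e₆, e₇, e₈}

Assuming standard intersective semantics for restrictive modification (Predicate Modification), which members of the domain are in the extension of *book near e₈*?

⟦near e₈⟧ = {x : ⟨x, e₈⟩ ∈ ⟦near⟧} = {e₂, e₃, e₅, e₆, e₈}
⟦book⟧ = {e₁, e₂, e₄, e₅, e₆, e₇, e₈}
… ∩ ⟦near e₈⟧ = {e₁, e₂, e₄, e₅, e₆, e₇, e₈} ∩ {e₂, e₃, e₅, e₆, e₈} = {e₂, e₅, e₆, e₈}
So ⟦book near e₈⟧ = {e₂, e₅, e₆, e₈}.

{e₂, e₅, e₆, e₈}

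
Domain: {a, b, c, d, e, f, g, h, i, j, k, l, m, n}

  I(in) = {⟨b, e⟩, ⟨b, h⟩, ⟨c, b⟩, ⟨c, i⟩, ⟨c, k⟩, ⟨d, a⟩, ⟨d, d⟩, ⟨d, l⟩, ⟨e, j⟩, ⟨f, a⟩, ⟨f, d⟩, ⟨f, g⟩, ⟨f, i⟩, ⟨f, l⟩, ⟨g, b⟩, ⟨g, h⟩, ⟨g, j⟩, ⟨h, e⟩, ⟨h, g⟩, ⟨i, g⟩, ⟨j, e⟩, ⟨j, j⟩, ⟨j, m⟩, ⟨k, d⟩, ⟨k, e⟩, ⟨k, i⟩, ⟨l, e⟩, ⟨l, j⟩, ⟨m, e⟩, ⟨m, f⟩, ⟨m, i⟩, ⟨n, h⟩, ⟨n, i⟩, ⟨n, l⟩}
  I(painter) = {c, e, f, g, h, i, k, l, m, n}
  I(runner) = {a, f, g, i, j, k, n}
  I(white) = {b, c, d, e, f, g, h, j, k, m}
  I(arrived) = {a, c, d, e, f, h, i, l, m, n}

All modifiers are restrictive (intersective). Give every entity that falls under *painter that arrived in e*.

{h, l, m}

⟦that arrived⟧ = ⟦arrived⟧ = {a, c, d, e, f, h, i, l, m, n}
⟦in e⟧ = {x : ⟨x, e⟩ ∈ ⟦in⟧} = {b, h, j, k, l, m}
⟦painter⟧ = {c, e, f, g, h, i, k, l, m, n}
… ∩ ⟦that arrived⟧ = {c, e, f, g, h, i, k, l, m, n} ∩ {a, c, d, e, f, h, i, l, m, n} = {c, e, f, h, i, l, m, n}
… ∩ ⟦in e⟧ = {c, e, f, h, i, l, m, n} ∩ {b, h, j, k, l, m} = {h, l, m}
So ⟦painter that arrived in e⟧ = {h, l, m}.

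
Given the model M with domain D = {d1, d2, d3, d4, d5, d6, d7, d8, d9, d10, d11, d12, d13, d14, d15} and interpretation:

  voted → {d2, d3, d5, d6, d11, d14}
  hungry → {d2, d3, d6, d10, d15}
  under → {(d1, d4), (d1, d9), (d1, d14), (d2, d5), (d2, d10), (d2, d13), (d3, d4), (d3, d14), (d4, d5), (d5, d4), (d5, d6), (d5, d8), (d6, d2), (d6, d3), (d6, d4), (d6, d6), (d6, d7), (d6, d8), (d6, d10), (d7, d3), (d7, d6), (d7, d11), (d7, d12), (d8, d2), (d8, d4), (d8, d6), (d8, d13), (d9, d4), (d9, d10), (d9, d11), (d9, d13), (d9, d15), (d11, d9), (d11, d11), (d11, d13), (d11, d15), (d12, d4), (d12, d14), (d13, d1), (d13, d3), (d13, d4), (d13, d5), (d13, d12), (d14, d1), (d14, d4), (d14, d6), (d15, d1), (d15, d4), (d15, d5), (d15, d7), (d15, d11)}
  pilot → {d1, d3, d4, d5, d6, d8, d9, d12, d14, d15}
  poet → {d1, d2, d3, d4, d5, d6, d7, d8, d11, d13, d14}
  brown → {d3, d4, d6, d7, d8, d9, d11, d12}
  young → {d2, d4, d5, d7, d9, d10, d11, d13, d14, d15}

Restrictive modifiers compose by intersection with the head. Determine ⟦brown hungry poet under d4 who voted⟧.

{d3, d6}

⟦under d4⟧ = {x : ⟨x, d4⟩ ∈ ⟦under⟧} = {d1, d3, d5, d6, d8, d9, d12, d13, d14, d15}
⟦who voted⟧ = ⟦voted⟧ = {d2, d3, d5, d6, d11, d14}
⟦poet⟧ = {d1, d2, d3, d4, d5, d6, d7, d8, d11, d13, d14}
… ∩ ⟦under d4⟧ = {d1, d2, d3, d4, d5, d6, d7, d8, d11, d13, d14} ∩ {d1, d3, d5, d6, d8, d9, d12, d13, d14, d15} = {d1, d3, d5, d6, d8, d13, d14}
… ∩ ⟦who voted⟧ = {d1, d3, d5, d6, d8, d13, d14} ∩ {d2, d3, d5, d6, d11, d14} = {d3, d5, d6, d14}
… ∩ ⟦brown⟧ = {d3, d5, d6, d14} ∩ {d3, d4, d6, d7, d8, d9, d11, d12} = {d3, d6}
… ∩ ⟦hungry⟧ = {d3, d6} ∩ {d2, d3, d6, d10, d15} = {d3, d6}
So ⟦brown hungry poet under d4 who voted⟧ = {d3, d6}.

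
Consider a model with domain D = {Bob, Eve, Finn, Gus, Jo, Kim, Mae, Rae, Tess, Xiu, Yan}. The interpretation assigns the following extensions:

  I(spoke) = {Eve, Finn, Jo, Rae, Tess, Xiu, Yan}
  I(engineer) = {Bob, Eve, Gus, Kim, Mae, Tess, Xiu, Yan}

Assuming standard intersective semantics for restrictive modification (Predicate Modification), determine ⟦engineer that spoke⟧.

{Eve, Tess, Xiu, Yan}

⟦that spoke⟧ = ⟦spoke⟧ = {Eve, Finn, Jo, Rae, Tess, Xiu, Yan}
⟦engineer⟧ = {Bob, Eve, Gus, Kim, Mae, Tess, Xiu, Yan}
… ∩ ⟦that spoke⟧ = {Bob, Eve, Gus, Kim, Mae, Tess, Xiu, Yan} ∩ {Eve, Finn, Jo, Rae, Tess, Xiu, Yan} = {Eve, Tess, Xiu, Yan}
So ⟦engineer that spoke⟧ = {Eve, Tess, Xiu, Yan}.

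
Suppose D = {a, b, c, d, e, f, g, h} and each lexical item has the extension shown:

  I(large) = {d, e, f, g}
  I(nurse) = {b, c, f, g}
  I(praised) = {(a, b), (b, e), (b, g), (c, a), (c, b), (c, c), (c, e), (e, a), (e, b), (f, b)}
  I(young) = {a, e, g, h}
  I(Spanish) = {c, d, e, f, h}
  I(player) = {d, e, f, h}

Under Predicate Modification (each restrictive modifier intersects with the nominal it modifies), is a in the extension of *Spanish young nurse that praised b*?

⟦that praised b⟧ = {x : ⟨x, b⟩ ∈ ⟦praised⟧} = {a, c, e, f}
⟦nurse⟧ = {b, c, f, g}
… ∩ ⟦that praised b⟧ = {b, c, f, g} ∩ {a, c, e, f} = {c, f}
… ∩ ⟦Spanish⟧ = {c, f} ∩ {c, d, e, f, h} = {c, f}
… ∩ ⟦young⟧ = {c, f} ∩ {a, e, g, h} = ∅
⟦Spanish young nurse that praised b⟧ = ∅; a ∉ this set.

no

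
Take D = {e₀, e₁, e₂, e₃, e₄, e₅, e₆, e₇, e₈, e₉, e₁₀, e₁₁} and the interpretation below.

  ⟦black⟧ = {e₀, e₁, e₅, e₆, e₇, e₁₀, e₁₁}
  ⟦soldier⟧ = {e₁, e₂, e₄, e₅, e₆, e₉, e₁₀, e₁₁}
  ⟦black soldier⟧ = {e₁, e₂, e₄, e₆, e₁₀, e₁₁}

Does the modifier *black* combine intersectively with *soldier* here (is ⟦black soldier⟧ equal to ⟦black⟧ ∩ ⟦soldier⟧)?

no

⟦black⟧ ∩ ⟦soldier⟧ = {e₀, e₁, e₅, e₆, e₇, e₁₀, e₁₁} ∩ {e₁, e₂, e₄, e₅, e₆, e₉, e₁₀, e₁₁} = {e₁, e₅, e₆, e₁₀, e₁₁}
Observed ⟦black soldier⟧ = {e₁, e₂, e₄, e₆, e₁₀, e₁₁}.
These differ, so the modifier is not intersective in this model.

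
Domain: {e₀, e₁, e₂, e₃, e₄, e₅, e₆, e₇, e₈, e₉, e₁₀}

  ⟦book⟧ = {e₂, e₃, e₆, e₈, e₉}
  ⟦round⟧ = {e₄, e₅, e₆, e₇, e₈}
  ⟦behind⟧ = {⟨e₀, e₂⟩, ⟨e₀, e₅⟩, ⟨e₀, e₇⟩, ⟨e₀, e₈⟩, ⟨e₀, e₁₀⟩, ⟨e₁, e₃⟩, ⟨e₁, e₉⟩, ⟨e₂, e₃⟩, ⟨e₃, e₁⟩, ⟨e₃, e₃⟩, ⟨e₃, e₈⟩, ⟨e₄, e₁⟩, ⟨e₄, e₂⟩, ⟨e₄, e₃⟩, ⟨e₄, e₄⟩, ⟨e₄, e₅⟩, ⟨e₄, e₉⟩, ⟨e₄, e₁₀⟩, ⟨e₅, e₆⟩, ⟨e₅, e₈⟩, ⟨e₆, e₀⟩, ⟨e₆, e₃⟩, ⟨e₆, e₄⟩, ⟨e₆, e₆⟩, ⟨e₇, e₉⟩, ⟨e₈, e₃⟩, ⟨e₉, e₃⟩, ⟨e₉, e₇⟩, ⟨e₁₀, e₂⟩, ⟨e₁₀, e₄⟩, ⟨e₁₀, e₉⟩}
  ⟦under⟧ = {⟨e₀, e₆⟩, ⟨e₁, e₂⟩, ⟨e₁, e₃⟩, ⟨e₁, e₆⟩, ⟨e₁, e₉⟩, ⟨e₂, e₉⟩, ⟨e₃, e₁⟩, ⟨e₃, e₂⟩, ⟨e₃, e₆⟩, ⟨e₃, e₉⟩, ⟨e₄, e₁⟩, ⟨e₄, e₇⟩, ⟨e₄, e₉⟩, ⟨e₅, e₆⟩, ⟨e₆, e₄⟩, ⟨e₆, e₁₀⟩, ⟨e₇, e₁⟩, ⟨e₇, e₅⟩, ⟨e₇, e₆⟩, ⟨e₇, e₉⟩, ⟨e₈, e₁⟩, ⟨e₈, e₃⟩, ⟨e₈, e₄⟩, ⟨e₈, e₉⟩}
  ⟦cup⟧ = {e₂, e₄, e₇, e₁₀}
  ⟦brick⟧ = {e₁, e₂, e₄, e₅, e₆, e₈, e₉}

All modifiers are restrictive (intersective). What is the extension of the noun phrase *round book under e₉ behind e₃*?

{e₈}

⟦under e₉⟧ = {x : ⟨x, e₉⟩ ∈ ⟦under⟧} = {e₁, e₂, e₃, e₄, e₇, e₈}
⟦behind e₃⟧ = {x : ⟨x, e₃⟩ ∈ ⟦behind⟧} = {e₁, e₂, e₃, e₄, e₆, e₈, e₉}
⟦book⟧ = {e₂, e₃, e₆, e₈, e₉}
… ∩ ⟦under e₉⟧ = {e₂, e₃, e₆, e₈, e₉} ∩ {e₁, e₂, e₃, e₄, e₇, e₈} = {e₂, e₃, e₈}
… ∩ ⟦behind e₃⟧ = {e₂, e₃, e₈} ∩ {e₁, e₂, e₃, e₄, e₆, e₈, e₉} = {e₂, e₃, e₈}
… ∩ ⟦round⟧ = {e₂, e₃, e₈} ∩ {e₄, e₅, e₆, e₇, e₈} = {e₈}
So ⟦round book under e₉ behind e₃⟧ = {e₈}.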